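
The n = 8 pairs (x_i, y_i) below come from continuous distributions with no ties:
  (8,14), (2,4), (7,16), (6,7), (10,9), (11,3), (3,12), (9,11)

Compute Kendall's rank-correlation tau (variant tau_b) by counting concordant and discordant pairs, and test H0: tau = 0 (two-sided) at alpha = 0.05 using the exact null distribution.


Step 1: Enumerate the 28 unordered pairs (i,j) with i<j and classify each by sign(x_j-x_i) * sign(y_j-y_i).
  (1,2):dx=-6,dy=-10->C; (1,3):dx=-1,dy=+2->D; (1,4):dx=-2,dy=-7->C; (1,5):dx=+2,dy=-5->D
  (1,6):dx=+3,dy=-11->D; (1,7):dx=-5,dy=-2->C; (1,8):dx=+1,dy=-3->D; (2,3):dx=+5,dy=+12->C
  (2,4):dx=+4,dy=+3->C; (2,5):dx=+8,dy=+5->C; (2,6):dx=+9,dy=-1->D; (2,7):dx=+1,dy=+8->C
  (2,8):dx=+7,dy=+7->C; (3,4):dx=-1,dy=-9->C; (3,5):dx=+3,dy=-7->D; (3,6):dx=+4,dy=-13->D
  (3,7):dx=-4,dy=-4->C; (3,8):dx=+2,dy=-5->D; (4,5):dx=+4,dy=+2->C; (4,6):dx=+5,dy=-4->D
  (4,7):dx=-3,dy=+5->D; (4,8):dx=+3,dy=+4->C; (5,6):dx=+1,dy=-6->D; (5,7):dx=-7,dy=+3->D
  (5,8):dx=-1,dy=+2->D; (6,7):dx=-8,dy=+9->D; (6,8):dx=-2,dy=+8->D; (7,8):dx=+6,dy=-1->D
Step 2: C = 12, D = 16, total pairs = 28.
Step 3: tau = (C - D)/(n(n-1)/2) = (12 - 16)/28 = -0.142857.
Step 4: Exact two-sided p-value (enumerate n! = 40320 permutations of y under H0): p = 0.719544.
Step 5: alpha = 0.05. fail to reject H0.

tau_b = -0.1429 (C=12, D=16), p = 0.719544, fail to reject H0.


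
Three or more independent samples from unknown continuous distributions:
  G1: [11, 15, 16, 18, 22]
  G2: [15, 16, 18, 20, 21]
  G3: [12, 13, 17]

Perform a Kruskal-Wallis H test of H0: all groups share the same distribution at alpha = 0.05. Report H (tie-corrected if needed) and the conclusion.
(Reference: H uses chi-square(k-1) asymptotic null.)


Step 1: Combine all N = 13 observations and assign midranks.
sorted (value, group, rank): (11,G1,1), (12,G3,2), (13,G3,3), (15,G1,4.5), (15,G2,4.5), (16,G1,6.5), (16,G2,6.5), (17,G3,8), (18,G1,9.5), (18,G2,9.5), (20,G2,11), (21,G2,12), (22,G1,13)
Step 2: Sum ranks within each group.
R_1 = 34.5 (n_1 = 5)
R_2 = 43.5 (n_2 = 5)
R_3 = 13 (n_3 = 3)
Step 3: H = 12/(N(N+1)) * sum(R_i^2/n_i) - 3(N+1)
     = 12/(13*14) * (34.5^2/5 + 43.5^2/5 + 13^2/3) - 3*14
     = 0.065934 * 672.833 - 42
     = 2.362637.
Step 4: Ties present; correction factor C = 1 - 18/(13^3 - 13) = 0.991758. Corrected H = 2.362637 / 0.991758 = 2.382271.
Step 5: Under H0, H ~ chi^2(2); p-value = 0.303876.
Step 6: alpha = 0.05. fail to reject H0.

H = 2.3823, df = 2, p = 0.303876, fail to reject H0.


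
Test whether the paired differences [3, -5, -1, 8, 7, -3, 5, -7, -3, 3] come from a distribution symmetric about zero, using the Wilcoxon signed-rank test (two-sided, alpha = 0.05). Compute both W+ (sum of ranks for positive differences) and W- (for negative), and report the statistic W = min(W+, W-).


Step 1: Drop any zero differences (none here) and take |d_i|.
|d| = [3, 5, 1, 8, 7, 3, 5, 7, 3, 3]
Step 2: Midrank |d_i| (ties get averaged ranks).
ranks: |3|->3.5, |5|->6.5, |1|->1, |8|->10, |7|->8.5, |3|->3.5, |5|->6.5, |7|->8.5, |3|->3.5, |3|->3.5
Step 3: Attach original signs; sum ranks with positive sign and with negative sign.
W+ = 3.5 + 10 + 8.5 + 6.5 + 3.5 = 32
W- = 6.5 + 1 + 3.5 + 8.5 + 3.5 = 23
(Check: W+ + W- = 55 should equal n(n+1)/2 = 55.)
Step 4: Test statistic W = min(W+, W-) = 23.
Step 5: Ties in |d|, so use the tie-corrected normal approximation.
        E[W] = n(n+1)/4 = 10*11/4 = 27.5.
        Tie groups: |d|=3 (t=4), |d|=5 (t=2), |d|=7 (t=2); sum(t^3 - t) = 72.
        Var[W] = n(n+1)(2n+1)/24 - sum(t^3-t)/48 = 2310/24 - 72/48 = 94.75.
        z = (W - E[W]) / sqrt(Var[W]) = (23 - 27.5) / 9.7340 = -0.4623.
        Two-sided p = 2*Phi(z) = 0.643867.
Step 6: alpha = 0.05. fail to reject H0.

W+ = 32, W- = 23, W = min = 23, p = 0.643867, fail to reject H0.


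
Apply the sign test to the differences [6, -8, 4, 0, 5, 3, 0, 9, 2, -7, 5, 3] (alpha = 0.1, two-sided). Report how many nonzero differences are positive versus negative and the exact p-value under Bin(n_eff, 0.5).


Step 1: Discard zero differences. Original n = 12; n_eff = number of nonzero differences = 10.
Nonzero differences (with sign): +6, -8, +4, +5, +3, +9, +2, -7, +5, +3
Step 2: Count signs: positive = 8, negative = 2.
Step 3: Under H0: P(positive) = 0.5, so the number of positives S ~ Bin(10, 0.5).
Step 4: Two-sided exact p-value = sum of Bin(10,0.5) probabilities at or below the observed probability = 0.109375.
Step 5: alpha = 0.1. fail to reject H0.

n_eff = 10, pos = 8, neg = 2, p = 0.109375, fail to reject H0.


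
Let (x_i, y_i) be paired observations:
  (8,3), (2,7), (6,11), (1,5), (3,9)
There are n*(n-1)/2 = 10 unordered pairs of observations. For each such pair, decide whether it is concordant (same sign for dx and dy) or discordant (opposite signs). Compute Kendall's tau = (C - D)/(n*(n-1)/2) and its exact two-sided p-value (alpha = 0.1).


Step 1: Enumerate the 10 unordered pairs (i,j) with i<j and classify each by sign(x_j-x_i) * sign(y_j-y_i).
  (1,2):dx=-6,dy=+4->D; (1,3):dx=-2,dy=+8->D; (1,4):dx=-7,dy=+2->D; (1,5):dx=-5,dy=+6->D
  (2,3):dx=+4,dy=+4->C; (2,4):dx=-1,dy=-2->C; (2,5):dx=+1,dy=+2->C; (3,4):dx=-5,dy=-6->C
  (3,5):dx=-3,dy=-2->C; (4,5):dx=+2,dy=+4->C
Step 2: C = 6, D = 4, total pairs = 10.
Step 3: tau = (C - D)/(n(n-1)/2) = (6 - 4)/10 = 0.200000.
Step 4: Exact two-sided p-value (enumerate n! = 120 permutations of y under H0): p = 0.816667.
Step 5: alpha = 0.1. fail to reject H0.

tau_b = 0.2000 (C=6, D=4), p = 0.816667, fail to reject H0.


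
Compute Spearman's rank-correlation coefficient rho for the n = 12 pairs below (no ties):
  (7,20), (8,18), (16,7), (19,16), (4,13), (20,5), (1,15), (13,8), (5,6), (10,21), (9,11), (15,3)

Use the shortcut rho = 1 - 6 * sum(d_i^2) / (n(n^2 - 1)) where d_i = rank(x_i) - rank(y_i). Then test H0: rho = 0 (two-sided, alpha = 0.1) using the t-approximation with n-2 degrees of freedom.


Step 1: Rank x and y separately (midranks; no ties here).
rank(x): 7->4, 8->5, 16->10, 19->11, 4->2, 20->12, 1->1, 13->8, 5->3, 10->7, 9->6, 15->9
rank(y): 20->11, 18->10, 7->4, 16->9, 13->7, 5->2, 15->8, 8->5, 6->3, 21->12, 11->6, 3->1
Step 2: d_i = R_x(i) - R_y(i); compute d_i^2.
  (4-11)^2=49, (5-10)^2=25, (10-4)^2=36, (11-9)^2=4, (2-7)^2=25, (12-2)^2=100, (1-8)^2=49, (8-5)^2=9, (3-3)^2=0, (7-12)^2=25, (6-6)^2=0, (9-1)^2=64
sum(d^2) = 386.
Step 3: rho = 1 - 6*386 / (12*(12^2 - 1)) = 1 - 2316/1716 = -0.349650.
Step 4: Under H0, t = rho * sqrt((n-2)/(1-rho^2)) = -1.1802 ~ t(10).
Step 5: Two-sided p-value from the t-distribution with 10 df = 0.265239.
Step 6: alpha = 0.1. fail to reject H0.

rho = -0.3497, p = 0.265239, fail to reject H0 at alpha = 0.1.


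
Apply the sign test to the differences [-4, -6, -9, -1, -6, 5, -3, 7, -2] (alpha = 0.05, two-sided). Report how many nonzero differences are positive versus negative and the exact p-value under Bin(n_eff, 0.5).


Step 1: Discard zero differences. Original n = 9; n_eff = number of nonzero differences = 9.
Nonzero differences (with sign): -4, -6, -9, -1, -6, +5, -3, +7, -2
Step 2: Count signs: positive = 2, negative = 7.
Step 3: Under H0: P(positive) = 0.5, so the number of positives S ~ Bin(9, 0.5).
Step 4: Two-sided exact p-value = sum of Bin(9,0.5) probabilities at or below the observed probability = 0.179688.
Step 5: alpha = 0.05. fail to reject H0.

n_eff = 9, pos = 2, neg = 7, p = 0.179688, fail to reject H0.


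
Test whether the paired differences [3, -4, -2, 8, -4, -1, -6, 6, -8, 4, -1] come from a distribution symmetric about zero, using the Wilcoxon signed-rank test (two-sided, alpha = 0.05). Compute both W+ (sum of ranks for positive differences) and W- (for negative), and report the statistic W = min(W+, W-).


Step 1: Drop any zero differences (none here) and take |d_i|.
|d| = [3, 4, 2, 8, 4, 1, 6, 6, 8, 4, 1]
Step 2: Midrank |d_i| (ties get averaged ranks).
ranks: |3|->4, |4|->6, |2|->3, |8|->10.5, |4|->6, |1|->1.5, |6|->8.5, |6|->8.5, |8|->10.5, |4|->6, |1|->1.5
Step 3: Attach original signs; sum ranks with positive sign and with negative sign.
W+ = 4 + 10.5 + 8.5 + 6 = 29
W- = 6 + 3 + 6 + 1.5 + 8.5 + 10.5 + 1.5 = 37
(Check: W+ + W- = 66 should equal n(n+1)/2 = 66.)
Step 4: Test statistic W = min(W+, W-) = 29.
Step 5: Ties in |d|, so use the tie-corrected normal approximation.
        E[W] = n(n+1)/4 = 11*12/4 = 33.
        Tie groups: |d|=1 (t=2), |d|=4 (t=3), |d|=6 (t=2), |d|=8 (t=2); sum(t^3 - t) = 42.
        Var[W] = n(n+1)(2n+1)/24 - sum(t^3-t)/48 = 3036/24 - 42/48 = 125.625.
        z = (W - E[W]) / sqrt(Var[W]) = (29 - 33) / 11.2083 = -0.3569.
        Two-sided p = 2*Phi(z) = 0.721182.
Step 6: alpha = 0.05. fail to reject H0.

W+ = 29, W- = 37, W = min = 29, p = 0.721182, fail to reject H0.


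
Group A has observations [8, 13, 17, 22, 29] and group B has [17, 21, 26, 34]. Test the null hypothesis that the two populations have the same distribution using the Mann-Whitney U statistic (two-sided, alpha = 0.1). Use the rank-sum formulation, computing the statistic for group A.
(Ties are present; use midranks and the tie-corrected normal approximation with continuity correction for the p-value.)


Step 1: Combine and sort all 9 observations; assign midranks.
sorted (value, group): (8,X), (13,X), (17,X), (17,Y), (21,Y), (22,X), (26,Y), (29,X), (34,Y)
ranks: 8->1, 13->2, 17->3.5, 17->3.5, 21->5, 22->6, 26->7, 29->8, 34->9
Step 2: Rank sum for X: R1 = 1 + 2 + 3.5 + 6 + 8 = 20.5.
Step 3: U_X = R1 - n1(n1+1)/2 = 20.5 - 5*6/2 = 20.5 - 15 = 5.5.
       U_Y = n1*n2 - U_X = 20 - 5.5 = 14.5.
Step 4: Ties are present, so use the tie-corrected normal approximation (with continuity correction) for the p-value.
Step 5: p-value = 0.325163; compare to alpha = 0.1. fail to reject H0.

U_X = 5.5, p = 0.325163, fail to reject H0 at alpha = 0.1.


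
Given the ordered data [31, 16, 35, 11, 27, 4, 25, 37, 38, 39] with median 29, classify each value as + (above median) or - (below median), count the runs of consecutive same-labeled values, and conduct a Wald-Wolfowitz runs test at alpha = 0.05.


Step 1: Compute median = 29; label A = above, B = below.
Labels in order: ABABBBBAAA  (n_A = 5, n_B = 5)
Step 2: Count runs R = 5.
Step 3: Under H0 (random ordering), E[R] = 2*n_A*n_B/(n_A+n_B) + 1 = 2*5*5/10 + 1 = 6.0000.
        Var[R] = 2*n_A*n_B*(2*n_A*n_B - n_A - n_B) / ((n_A+n_B)^2 * (n_A+n_B-1)) = 2000/900 = 2.2222.
        SD[R] = 1.4907.
Step 4: Continuity-corrected z = (R + 0.5 - E[R]) / SD[R] = (5 + 0.5 - 6.0000) / 1.4907 = -0.3354.
Step 5: Two-sided p-value via normal approximation = 2*(1 - Phi(|z|)) = 0.737316.
Step 6: alpha = 0.05. fail to reject H0.

R = 5, z = -0.3354, p = 0.737316, fail to reject H0.


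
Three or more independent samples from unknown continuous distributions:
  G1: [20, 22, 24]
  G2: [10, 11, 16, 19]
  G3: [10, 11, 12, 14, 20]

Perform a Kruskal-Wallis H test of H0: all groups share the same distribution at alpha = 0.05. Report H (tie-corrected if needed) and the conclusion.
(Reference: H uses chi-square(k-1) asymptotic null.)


Step 1: Combine all N = 12 observations and assign midranks.
sorted (value, group, rank): (10,G2,1.5), (10,G3,1.5), (11,G2,3.5), (11,G3,3.5), (12,G3,5), (14,G3,6), (16,G2,7), (19,G2,8), (20,G1,9.5), (20,G3,9.5), (22,G1,11), (24,G1,12)
Step 2: Sum ranks within each group.
R_1 = 32.5 (n_1 = 3)
R_2 = 20 (n_2 = 4)
R_3 = 25.5 (n_3 = 5)
Step 3: H = 12/(N(N+1)) * sum(R_i^2/n_i) - 3(N+1)
     = 12/(12*13) * (32.5^2/3 + 20^2/4 + 25.5^2/5) - 3*13
     = 0.076923 * 582.133 - 39
     = 5.779487.
Step 4: Ties present; correction factor C = 1 - 18/(12^3 - 12) = 0.989510. Corrected H = 5.779487 / 0.989510 = 5.840754.
Step 5: Under H0, H ~ chi^2(2); p-value = 0.053913.
Step 6: alpha = 0.05. fail to reject H0.

H = 5.8408, df = 2, p = 0.053913, fail to reject H0.


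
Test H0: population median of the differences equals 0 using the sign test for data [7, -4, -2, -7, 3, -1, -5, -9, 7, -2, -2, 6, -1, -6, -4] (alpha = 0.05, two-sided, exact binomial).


Step 1: Discard zero differences. Original n = 15; n_eff = number of nonzero differences = 15.
Nonzero differences (with sign): +7, -4, -2, -7, +3, -1, -5, -9, +7, -2, -2, +6, -1, -6, -4
Step 2: Count signs: positive = 4, negative = 11.
Step 3: Under H0: P(positive) = 0.5, so the number of positives S ~ Bin(15, 0.5).
Step 4: Two-sided exact p-value = sum of Bin(15,0.5) probabilities at or below the observed probability = 0.118469.
Step 5: alpha = 0.05. fail to reject H0.

n_eff = 15, pos = 4, neg = 11, p = 0.118469, fail to reject H0.


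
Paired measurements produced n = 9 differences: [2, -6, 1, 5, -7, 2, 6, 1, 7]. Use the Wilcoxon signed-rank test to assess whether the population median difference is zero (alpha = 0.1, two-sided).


Step 1: Drop any zero differences (none here) and take |d_i|.
|d| = [2, 6, 1, 5, 7, 2, 6, 1, 7]
Step 2: Midrank |d_i| (ties get averaged ranks).
ranks: |2|->3.5, |6|->6.5, |1|->1.5, |5|->5, |7|->8.5, |2|->3.5, |6|->6.5, |1|->1.5, |7|->8.5
Step 3: Attach original signs; sum ranks with positive sign and with negative sign.
W+ = 3.5 + 1.5 + 5 + 3.5 + 6.5 + 1.5 + 8.5 = 30
W- = 6.5 + 8.5 = 15
(Check: W+ + W- = 45 should equal n(n+1)/2 = 45.)
Step 4: Test statistic W = min(W+, W-) = 15.
Step 5: Ties in |d|, so use the tie-corrected normal approximation.
        E[W] = n(n+1)/4 = 9*10/4 = 22.5.
        Tie groups: |d|=1 (t=2), |d|=2 (t=2), |d|=6 (t=2), |d|=7 (t=2); sum(t^3 - t) = 24.
        Var[W] = n(n+1)(2n+1)/24 - sum(t^3-t)/48 = 1710/24 - 24/48 = 70.75.
        z = (W - E[W]) / sqrt(Var[W]) = (15 - 22.5) / 8.4113 = -0.8917.
        Two-sided p = 2*Phi(z) = 0.372577.
Step 6: alpha = 0.1. fail to reject H0.

W+ = 30, W- = 15, W = min = 15, p = 0.372577, fail to reject H0.


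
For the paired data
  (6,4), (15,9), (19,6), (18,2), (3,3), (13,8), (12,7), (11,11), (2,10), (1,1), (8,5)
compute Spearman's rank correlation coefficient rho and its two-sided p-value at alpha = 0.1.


Step 1: Rank x and y separately (midranks; no ties here).
rank(x): 6->4, 15->9, 19->11, 18->10, 3->3, 13->8, 12->7, 11->6, 2->2, 1->1, 8->5
rank(y): 4->4, 9->9, 6->6, 2->2, 3->3, 8->8, 7->7, 11->11, 10->10, 1->1, 5->5
Step 2: d_i = R_x(i) - R_y(i); compute d_i^2.
  (4-4)^2=0, (9-9)^2=0, (11-6)^2=25, (10-2)^2=64, (3-3)^2=0, (8-8)^2=0, (7-7)^2=0, (6-11)^2=25, (2-10)^2=64, (1-1)^2=0, (5-5)^2=0
sum(d^2) = 178.
Step 3: rho = 1 - 6*178 / (11*(11^2 - 1)) = 1 - 1068/1320 = 0.190909.
Step 4: Under H0, t = rho * sqrt((n-2)/(1-rho^2)) = 0.5835 ~ t(9).
Step 5: Two-sided p-value from the t-distribution with 9 df = 0.573913.
Step 6: alpha = 0.1. fail to reject H0.

rho = 0.1909, p = 0.573913, fail to reject H0 at alpha = 0.1.


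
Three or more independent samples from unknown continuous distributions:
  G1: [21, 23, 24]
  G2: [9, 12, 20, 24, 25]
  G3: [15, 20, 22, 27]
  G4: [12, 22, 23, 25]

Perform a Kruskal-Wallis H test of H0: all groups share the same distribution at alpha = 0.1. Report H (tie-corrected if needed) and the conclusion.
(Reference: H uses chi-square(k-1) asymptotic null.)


Step 1: Combine all N = 16 observations and assign midranks.
sorted (value, group, rank): (9,G2,1), (12,G2,2.5), (12,G4,2.5), (15,G3,4), (20,G2,5.5), (20,G3,5.5), (21,G1,7), (22,G3,8.5), (22,G4,8.5), (23,G1,10.5), (23,G4,10.5), (24,G1,12.5), (24,G2,12.5), (25,G2,14.5), (25,G4,14.5), (27,G3,16)
Step 2: Sum ranks within each group.
R_1 = 30 (n_1 = 3)
R_2 = 36 (n_2 = 5)
R_3 = 34 (n_3 = 4)
R_4 = 36 (n_4 = 4)
Step 3: H = 12/(N(N+1)) * sum(R_i^2/n_i) - 3(N+1)
     = 12/(16*17) * (30^2/3 + 36^2/5 + 34^2/4 + 36^2/4) - 3*17
     = 0.044118 * 1172.2 - 51
     = 0.714706.
Step 4: Ties present; correction factor C = 1 - 36/(16^3 - 16) = 0.991176. Corrected H = 0.714706 / 0.991176 = 0.721068.
Step 5: Under H0, H ~ chi^2(3); p-value = 0.868238.
Step 6: alpha = 0.1. fail to reject H0.

H = 0.7211, df = 3, p = 0.868238, fail to reject H0.


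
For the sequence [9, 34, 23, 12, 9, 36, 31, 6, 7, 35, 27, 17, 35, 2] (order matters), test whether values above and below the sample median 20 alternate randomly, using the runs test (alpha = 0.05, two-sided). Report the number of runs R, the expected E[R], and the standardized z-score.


Step 1: Compute median = 20; label A = above, B = below.
Labels in order: BAABBAABBAABAB  (n_A = 7, n_B = 7)
Step 2: Count runs R = 9.
Step 3: Under H0 (random ordering), E[R] = 2*n_A*n_B/(n_A+n_B) + 1 = 2*7*7/14 + 1 = 8.0000.
        Var[R] = 2*n_A*n_B*(2*n_A*n_B - n_A - n_B) / ((n_A+n_B)^2 * (n_A+n_B-1)) = 8232/2548 = 3.2308.
        SD[R] = 1.7974.
Step 4: Continuity-corrected z = (R - 0.5 - E[R]) / SD[R] = (9 - 0.5 - 8.0000) / 1.7974 = 0.2782.
Step 5: Two-sided p-value via normal approximation = 2*(1 - Phi(|z|)) = 0.780879.
Step 6: alpha = 0.05. fail to reject H0.

R = 9, z = 0.2782, p = 0.780879, fail to reject H0.


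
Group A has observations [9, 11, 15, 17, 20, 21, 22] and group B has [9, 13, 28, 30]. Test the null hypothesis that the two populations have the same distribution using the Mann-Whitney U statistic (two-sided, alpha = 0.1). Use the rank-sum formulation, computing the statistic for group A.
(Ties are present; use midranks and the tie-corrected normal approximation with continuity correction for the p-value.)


Step 1: Combine and sort all 11 observations; assign midranks.
sorted (value, group): (9,X), (9,Y), (11,X), (13,Y), (15,X), (17,X), (20,X), (21,X), (22,X), (28,Y), (30,Y)
ranks: 9->1.5, 9->1.5, 11->3, 13->4, 15->5, 17->6, 20->7, 21->8, 22->9, 28->10, 30->11
Step 2: Rank sum for X: R1 = 1.5 + 3 + 5 + 6 + 7 + 8 + 9 = 39.5.
Step 3: U_X = R1 - n1(n1+1)/2 = 39.5 - 7*8/2 = 39.5 - 28 = 11.5.
       U_Y = n1*n2 - U_X = 28 - 11.5 = 16.5.
Step 4: Ties are present, so use the tie-corrected normal approximation (with continuity correction) for the p-value.
Step 5: p-value = 0.704817; compare to alpha = 0.1. fail to reject H0.

U_X = 11.5, p = 0.704817, fail to reject H0 at alpha = 0.1.


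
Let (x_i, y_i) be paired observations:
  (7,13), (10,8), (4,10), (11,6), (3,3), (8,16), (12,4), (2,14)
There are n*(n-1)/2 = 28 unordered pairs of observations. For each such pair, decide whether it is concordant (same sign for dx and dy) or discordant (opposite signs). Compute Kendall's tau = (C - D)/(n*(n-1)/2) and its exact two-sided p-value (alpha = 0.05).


Step 1: Enumerate the 28 unordered pairs (i,j) with i<j and classify each by sign(x_j-x_i) * sign(y_j-y_i).
  (1,2):dx=+3,dy=-5->D; (1,3):dx=-3,dy=-3->C; (1,4):dx=+4,dy=-7->D; (1,5):dx=-4,dy=-10->C
  (1,6):dx=+1,dy=+3->C; (1,7):dx=+5,dy=-9->D; (1,8):dx=-5,dy=+1->D; (2,3):dx=-6,dy=+2->D
  (2,4):dx=+1,dy=-2->D; (2,5):dx=-7,dy=-5->C; (2,6):dx=-2,dy=+8->D; (2,7):dx=+2,dy=-4->D
  (2,8):dx=-8,dy=+6->D; (3,4):dx=+7,dy=-4->D; (3,5):dx=-1,dy=-7->C; (3,6):dx=+4,dy=+6->C
  (3,7):dx=+8,dy=-6->D; (3,8):dx=-2,dy=+4->D; (4,5):dx=-8,dy=-3->C; (4,6):dx=-3,dy=+10->D
  (4,7):dx=+1,dy=-2->D; (4,8):dx=-9,dy=+8->D; (5,6):dx=+5,dy=+13->C; (5,7):dx=+9,dy=+1->C
  (5,8):dx=-1,dy=+11->D; (6,7):dx=+4,dy=-12->D; (6,8):dx=-6,dy=-2->C; (7,8):dx=-10,dy=+10->D
Step 2: C = 10, D = 18, total pairs = 28.
Step 3: tau = (C - D)/(n(n-1)/2) = (10 - 18)/28 = -0.285714.
Step 4: Exact two-sided p-value (enumerate n! = 40320 permutations of y under H0): p = 0.398760.
Step 5: alpha = 0.05. fail to reject H0.

tau_b = -0.2857 (C=10, D=18), p = 0.398760, fail to reject H0.


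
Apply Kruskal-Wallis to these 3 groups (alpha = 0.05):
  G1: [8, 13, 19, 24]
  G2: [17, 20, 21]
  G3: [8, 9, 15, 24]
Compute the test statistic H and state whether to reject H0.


Step 1: Combine all N = 11 observations and assign midranks.
sorted (value, group, rank): (8,G1,1.5), (8,G3,1.5), (9,G3,3), (13,G1,4), (15,G3,5), (17,G2,6), (19,G1,7), (20,G2,8), (21,G2,9), (24,G1,10.5), (24,G3,10.5)
Step 2: Sum ranks within each group.
R_1 = 23 (n_1 = 4)
R_2 = 23 (n_2 = 3)
R_3 = 20 (n_3 = 4)
Step 3: H = 12/(N(N+1)) * sum(R_i^2/n_i) - 3(N+1)
     = 12/(11*12) * (23^2/4 + 23^2/3 + 20^2/4) - 3*12
     = 0.090909 * 408.583 - 36
     = 1.143939.
Step 4: Ties present; correction factor C = 1 - 12/(11^3 - 11) = 0.990909. Corrected H = 1.143939 / 0.990909 = 1.154434.
Step 5: Under H0, H ~ chi^2(2); p-value = 0.561459.
Step 6: alpha = 0.05. fail to reject H0.

H = 1.1544, df = 2, p = 0.561459, fail to reject H0.


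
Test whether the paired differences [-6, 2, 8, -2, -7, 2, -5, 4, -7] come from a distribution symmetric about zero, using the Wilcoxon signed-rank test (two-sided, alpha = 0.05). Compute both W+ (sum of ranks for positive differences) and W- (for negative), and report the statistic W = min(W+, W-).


Step 1: Drop any zero differences (none here) and take |d_i|.
|d| = [6, 2, 8, 2, 7, 2, 5, 4, 7]
Step 2: Midrank |d_i| (ties get averaged ranks).
ranks: |6|->6, |2|->2, |8|->9, |2|->2, |7|->7.5, |2|->2, |5|->5, |4|->4, |7|->7.5
Step 3: Attach original signs; sum ranks with positive sign and with negative sign.
W+ = 2 + 9 + 2 + 4 = 17
W- = 6 + 2 + 7.5 + 5 + 7.5 = 28
(Check: W+ + W- = 45 should equal n(n+1)/2 = 45.)
Step 4: Test statistic W = min(W+, W-) = 17.
Step 5: Ties in |d|, so use the tie-corrected normal approximation.
        E[W] = n(n+1)/4 = 9*10/4 = 22.5.
        Tie groups: |d|=2 (t=3), |d|=7 (t=2); sum(t^3 - t) = 30.
        Var[W] = n(n+1)(2n+1)/24 - sum(t^3-t)/48 = 1710/24 - 30/48 = 70.625.
        z = (W - E[W]) / sqrt(Var[W]) = (17 - 22.5) / 8.4039 = -0.6545.
        Two-sided p = 2*Phi(z) = 0.512815.
Step 6: alpha = 0.05. fail to reject H0.

W+ = 17, W- = 28, W = min = 17, p = 0.512815, fail to reject H0.


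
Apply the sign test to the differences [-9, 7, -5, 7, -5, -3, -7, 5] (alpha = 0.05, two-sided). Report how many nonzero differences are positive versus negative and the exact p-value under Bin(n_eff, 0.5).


Step 1: Discard zero differences. Original n = 8; n_eff = number of nonzero differences = 8.
Nonzero differences (with sign): -9, +7, -5, +7, -5, -3, -7, +5
Step 2: Count signs: positive = 3, negative = 5.
Step 3: Under H0: P(positive) = 0.5, so the number of positives S ~ Bin(8, 0.5).
Step 4: Two-sided exact p-value = sum of Bin(8,0.5) probabilities at or below the observed probability = 0.726562.
Step 5: alpha = 0.05. fail to reject H0.

n_eff = 8, pos = 3, neg = 5, p = 0.726562, fail to reject H0.


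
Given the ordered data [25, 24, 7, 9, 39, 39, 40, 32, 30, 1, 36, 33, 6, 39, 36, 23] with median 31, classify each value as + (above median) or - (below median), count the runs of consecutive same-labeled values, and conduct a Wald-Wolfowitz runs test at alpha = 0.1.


Step 1: Compute median = 31; label A = above, B = below.
Labels in order: BBBBAAAABBAABAAB  (n_A = 8, n_B = 8)
Step 2: Count runs R = 7.
Step 3: Under H0 (random ordering), E[R] = 2*n_A*n_B/(n_A+n_B) + 1 = 2*8*8/16 + 1 = 9.0000.
        Var[R] = 2*n_A*n_B*(2*n_A*n_B - n_A - n_B) / ((n_A+n_B)^2 * (n_A+n_B-1)) = 14336/3840 = 3.7333.
        SD[R] = 1.9322.
Step 4: Continuity-corrected z = (R + 0.5 - E[R]) / SD[R] = (7 + 0.5 - 9.0000) / 1.9322 = -0.7763.
Step 5: Two-sided p-value via normal approximation = 2*(1 - Phi(|z|)) = 0.437558.
Step 6: alpha = 0.1. fail to reject H0.

R = 7, z = -0.7763, p = 0.437558, fail to reject H0.


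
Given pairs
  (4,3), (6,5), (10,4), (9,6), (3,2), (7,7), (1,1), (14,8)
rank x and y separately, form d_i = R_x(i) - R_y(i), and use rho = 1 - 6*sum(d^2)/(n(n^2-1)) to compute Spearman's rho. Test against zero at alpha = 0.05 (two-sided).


Step 1: Rank x and y separately (midranks; no ties here).
rank(x): 4->3, 6->4, 10->7, 9->6, 3->2, 7->5, 1->1, 14->8
rank(y): 3->3, 5->5, 4->4, 6->6, 2->2, 7->7, 1->1, 8->8
Step 2: d_i = R_x(i) - R_y(i); compute d_i^2.
  (3-3)^2=0, (4-5)^2=1, (7-4)^2=9, (6-6)^2=0, (2-2)^2=0, (5-7)^2=4, (1-1)^2=0, (8-8)^2=0
sum(d^2) = 14.
Step 3: rho = 1 - 6*14 / (8*(8^2 - 1)) = 1 - 84/504 = 0.833333.
Step 4: Under H0, t = rho * sqrt((n-2)/(1-rho^2)) = 3.6927 ~ t(6).
Step 5: Two-sided p-value from the t-distribution with 6 df = 0.010176.
Step 6: alpha = 0.05. reject H0.

rho = 0.8333, p = 0.010176, reject H0 at alpha = 0.05.


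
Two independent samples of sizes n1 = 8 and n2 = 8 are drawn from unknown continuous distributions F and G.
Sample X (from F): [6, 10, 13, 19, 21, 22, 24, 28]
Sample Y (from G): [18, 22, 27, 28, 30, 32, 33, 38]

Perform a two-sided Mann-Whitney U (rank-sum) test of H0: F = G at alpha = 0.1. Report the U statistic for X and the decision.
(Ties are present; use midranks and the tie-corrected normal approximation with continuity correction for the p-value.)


Step 1: Combine and sort all 16 observations; assign midranks.
sorted (value, group): (6,X), (10,X), (13,X), (18,Y), (19,X), (21,X), (22,X), (22,Y), (24,X), (27,Y), (28,X), (28,Y), (30,Y), (32,Y), (33,Y), (38,Y)
ranks: 6->1, 10->2, 13->3, 18->4, 19->5, 21->6, 22->7.5, 22->7.5, 24->9, 27->10, 28->11.5, 28->11.5, 30->13, 32->14, 33->15, 38->16
Step 2: Rank sum for X: R1 = 1 + 2 + 3 + 5 + 6 + 7.5 + 9 + 11.5 = 45.
Step 3: U_X = R1 - n1(n1+1)/2 = 45 - 8*9/2 = 45 - 36 = 9.
       U_Y = n1*n2 - U_X = 64 - 9 = 55.
Step 4: Ties are present, so use the tie-corrected normal approximation (with continuity correction) for the p-value.
Step 5: p-value = 0.017959; compare to alpha = 0.1. reject H0.

U_X = 9, p = 0.017959, reject H0 at alpha = 0.1.


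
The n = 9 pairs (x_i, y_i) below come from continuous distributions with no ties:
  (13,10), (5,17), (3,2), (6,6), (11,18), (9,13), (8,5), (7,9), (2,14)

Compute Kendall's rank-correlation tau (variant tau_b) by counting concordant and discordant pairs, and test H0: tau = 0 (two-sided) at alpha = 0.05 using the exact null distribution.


Step 1: Enumerate the 36 unordered pairs (i,j) with i<j and classify each by sign(x_j-x_i) * sign(y_j-y_i).
  (1,2):dx=-8,dy=+7->D; (1,3):dx=-10,dy=-8->C; (1,4):dx=-7,dy=-4->C; (1,5):dx=-2,dy=+8->D
  (1,6):dx=-4,dy=+3->D; (1,7):dx=-5,dy=-5->C; (1,8):dx=-6,dy=-1->C; (1,9):dx=-11,dy=+4->D
  (2,3):dx=-2,dy=-15->C; (2,4):dx=+1,dy=-11->D; (2,5):dx=+6,dy=+1->C; (2,6):dx=+4,dy=-4->D
  (2,7):dx=+3,dy=-12->D; (2,8):dx=+2,dy=-8->D; (2,9):dx=-3,dy=-3->C; (3,4):dx=+3,dy=+4->C
  (3,5):dx=+8,dy=+16->C; (3,6):dx=+6,dy=+11->C; (3,7):dx=+5,dy=+3->C; (3,8):dx=+4,dy=+7->C
  (3,9):dx=-1,dy=+12->D; (4,5):dx=+5,dy=+12->C; (4,6):dx=+3,dy=+7->C; (4,7):dx=+2,dy=-1->D
  (4,8):dx=+1,dy=+3->C; (4,9):dx=-4,dy=+8->D; (5,6):dx=-2,dy=-5->C; (5,7):dx=-3,dy=-13->C
  (5,8):dx=-4,dy=-9->C; (5,9):dx=-9,dy=-4->C; (6,7):dx=-1,dy=-8->C; (6,8):dx=-2,dy=-4->C
  (6,9):dx=-7,dy=+1->D; (7,8):dx=-1,dy=+4->D; (7,9):dx=-6,dy=+9->D; (8,9):dx=-5,dy=+5->D
Step 2: C = 21, D = 15, total pairs = 36.
Step 3: tau = (C - D)/(n(n-1)/2) = (21 - 15)/36 = 0.166667.
Step 4: Exact two-sided p-value (enumerate n! = 362880 permutations of y under H0): p = 0.612202.
Step 5: alpha = 0.05. fail to reject H0.

tau_b = 0.1667 (C=21, D=15), p = 0.612202, fail to reject H0.


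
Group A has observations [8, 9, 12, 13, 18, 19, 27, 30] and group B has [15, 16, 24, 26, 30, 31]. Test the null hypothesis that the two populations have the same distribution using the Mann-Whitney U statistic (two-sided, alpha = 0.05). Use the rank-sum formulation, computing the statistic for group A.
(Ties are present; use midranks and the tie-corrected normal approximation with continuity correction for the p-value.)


Step 1: Combine and sort all 14 observations; assign midranks.
sorted (value, group): (8,X), (9,X), (12,X), (13,X), (15,Y), (16,Y), (18,X), (19,X), (24,Y), (26,Y), (27,X), (30,X), (30,Y), (31,Y)
ranks: 8->1, 9->2, 12->3, 13->4, 15->5, 16->6, 18->7, 19->8, 24->9, 26->10, 27->11, 30->12.5, 30->12.5, 31->14
Step 2: Rank sum for X: R1 = 1 + 2 + 3 + 4 + 7 + 8 + 11 + 12.5 = 48.5.
Step 3: U_X = R1 - n1(n1+1)/2 = 48.5 - 8*9/2 = 48.5 - 36 = 12.5.
       U_Y = n1*n2 - U_X = 48 - 12.5 = 35.5.
Step 4: Ties are present, so use the tie-corrected normal approximation (with continuity correction) for the p-value.
Step 5: p-value = 0.155126; compare to alpha = 0.05. fail to reject H0.

U_X = 12.5, p = 0.155126, fail to reject H0 at alpha = 0.05.


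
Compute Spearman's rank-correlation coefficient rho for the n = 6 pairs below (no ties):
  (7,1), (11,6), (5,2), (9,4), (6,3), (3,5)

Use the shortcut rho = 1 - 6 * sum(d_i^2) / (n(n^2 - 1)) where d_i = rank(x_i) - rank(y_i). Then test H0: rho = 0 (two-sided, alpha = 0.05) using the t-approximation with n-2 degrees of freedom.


Step 1: Rank x and y separately (midranks; no ties here).
rank(x): 7->4, 11->6, 5->2, 9->5, 6->3, 3->1
rank(y): 1->1, 6->6, 2->2, 4->4, 3->3, 5->5
Step 2: d_i = R_x(i) - R_y(i); compute d_i^2.
  (4-1)^2=9, (6-6)^2=0, (2-2)^2=0, (5-4)^2=1, (3-3)^2=0, (1-5)^2=16
sum(d^2) = 26.
Step 3: rho = 1 - 6*26 / (6*(6^2 - 1)) = 1 - 156/210 = 0.257143.
Step 4: Under H0, t = rho * sqrt((n-2)/(1-rho^2)) = 0.5322 ~ t(4).
Step 5: Two-sided p-value from the t-distribution with 4 df = 0.622787.
Step 6: alpha = 0.05. fail to reject H0.

rho = 0.2571, p = 0.622787, fail to reject H0 at alpha = 0.05.


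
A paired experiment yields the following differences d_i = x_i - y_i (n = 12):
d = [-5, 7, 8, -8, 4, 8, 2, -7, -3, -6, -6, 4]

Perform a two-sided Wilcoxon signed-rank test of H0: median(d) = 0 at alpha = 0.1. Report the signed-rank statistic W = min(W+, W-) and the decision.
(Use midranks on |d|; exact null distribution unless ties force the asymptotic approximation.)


Step 1: Drop any zero differences (none here) and take |d_i|.
|d| = [5, 7, 8, 8, 4, 8, 2, 7, 3, 6, 6, 4]
Step 2: Midrank |d_i| (ties get averaged ranks).
ranks: |5|->5, |7|->8.5, |8|->11, |8|->11, |4|->3.5, |8|->11, |2|->1, |7|->8.5, |3|->2, |6|->6.5, |6|->6.5, |4|->3.5
Step 3: Attach original signs; sum ranks with positive sign and with negative sign.
W+ = 8.5 + 11 + 3.5 + 11 + 1 + 3.5 = 38.5
W- = 5 + 11 + 8.5 + 2 + 6.5 + 6.5 = 39.5
(Check: W+ + W- = 78 should equal n(n+1)/2 = 78.)
Step 4: Test statistic W = min(W+, W-) = 38.5.
Step 5: Ties in |d|, so use the tie-corrected normal approximation.
        E[W] = n(n+1)/4 = 12*13/4 = 39.
        Tie groups: |d|=4 (t=2), |d|=6 (t=2), |d|=7 (t=2), |d|=8 (t=3); sum(t^3 - t) = 42.
        Var[W] = n(n+1)(2n+1)/24 - sum(t^3-t)/48 = 3900/24 - 42/48 = 161.625.
        z = (W - E[W]) / sqrt(Var[W]) = (38.5 - 39) / 12.7132 = -0.0393.
        Two-sided p = 2*Phi(z) = 0.968628.
Step 6: alpha = 0.1. fail to reject H0.

W+ = 38.5, W- = 39.5, W = min = 38.5, p = 0.968628, fail to reject H0.


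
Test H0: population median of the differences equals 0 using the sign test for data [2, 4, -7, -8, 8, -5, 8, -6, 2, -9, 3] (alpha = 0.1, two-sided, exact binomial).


Step 1: Discard zero differences. Original n = 11; n_eff = number of nonzero differences = 11.
Nonzero differences (with sign): +2, +4, -7, -8, +8, -5, +8, -6, +2, -9, +3
Step 2: Count signs: positive = 6, negative = 5.
Step 3: Under H0: P(positive) = 0.5, so the number of positives S ~ Bin(11, 0.5).
Step 4: Two-sided exact p-value = sum of Bin(11,0.5) probabilities at or below the observed probability = 1.000000.
Step 5: alpha = 0.1. fail to reject H0.

n_eff = 11, pos = 6, neg = 5, p = 1.000000, fail to reject H0.


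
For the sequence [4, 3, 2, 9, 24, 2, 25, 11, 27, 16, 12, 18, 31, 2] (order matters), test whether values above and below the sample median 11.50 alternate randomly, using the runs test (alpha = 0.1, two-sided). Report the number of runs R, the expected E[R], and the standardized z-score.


Step 1: Compute median = 11.50; label A = above, B = below.
Labels in order: BBBBABABAAAAAB  (n_A = 7, n_B = 7)
Step 2: Count runs R = 7.
Step 3: Under H0 (random ordering), E[R] = 2*n_A*n_B/(n_A+n_B) + 1 = 2*7*7/14 + 1 = 8.0000.
        Var[R] = 2*n_A*n_B*(2*n_A*n_B - n_A - n_B) / ((n_A+n_B)^2 * (n_A+n_B-1)) = 8232/2548 = 3.2308.
        SD[R] = 1.7974.
Step 4: Continuity-corrected z = (R + 0.5 - E[R]) / SD[R] = (7 + 0.5 - 8.0000) / 1.7974 = -0.2782.
Step 5: Two-sided p-value via normal approximation = 2*(1 - Phi(|z|)) = 0.780879.
Step 6: alpha = 0.1. fail to reject H0.

R = 7, z = -0.2782, p = 0.780879, fail to reject H0.


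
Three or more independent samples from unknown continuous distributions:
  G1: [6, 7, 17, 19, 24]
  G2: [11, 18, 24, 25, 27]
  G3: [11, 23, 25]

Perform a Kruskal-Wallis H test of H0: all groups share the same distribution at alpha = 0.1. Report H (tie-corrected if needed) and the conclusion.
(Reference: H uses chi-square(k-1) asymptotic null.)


Step 1: Combine all N = 13 observations and assign midranks.
sorted (value, group, rank): (6,G1,1), (7,G1,2), (11,G2,3.5), (11,G3,3.5), (17,G1,5), (18,G2,6), (19,G1,7), (23,G3,8), (24,G1,9.5), (24,G2,9.5), (25,G2,11.5), (25,G3,11.5), (27,G2,13)
Step 2: Sum ranks within each group.
R_1 = 24.5 (n_1 = 5)
R_2 = 43.5 (n_2 = 5)
R_3 = 23 (n_3 = 3)
Step 3: H = 12/(N(N+1)) * sum(R_i^2/n_i) - 3(N+1)
     = 12/(13*14) * (24.5^2/5 + 43.5^2/5 + 23^2/3) - 3*14
     = 0.065934 * 674.833 - 42
     = 2.494505.
Step 4: Ties present; correction factor C = 1 - 18/(13^3 - 13) = 0.991758. Corrected H = 2.494505 / 0.991758 = 2.515235.
Step 5: Under H0, H ~ chi^2(2); p-value = 0.284331.
Step 6: alpha = 0.1. fail to reject H0.

H = 2.5152, df = 2, p = 0.284331, fail to reject H0.


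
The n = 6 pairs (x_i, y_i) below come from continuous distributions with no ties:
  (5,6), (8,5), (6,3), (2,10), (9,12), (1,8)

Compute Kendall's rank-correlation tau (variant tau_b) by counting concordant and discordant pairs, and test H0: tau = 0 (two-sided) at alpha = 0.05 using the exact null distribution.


Step 1: Enumerate the 15 unordered pairs (i,j) with i<j and classify each by sign(x_j-x_i) * sign(y_j-y_i).
  (1,2):dx=+3,dy=-1->D; (1,3):dx=+1,dy=-3->D; (1,4):dx=-3,dy=+4->D; (1,5):dx=+4,dy=+6->C
  (1,6):dx=-4,dy=+2->D; (2,3):dx=-2,dy=-2->C; (2,4):dx=-6,dy=+5->D; (2,5):dx=+1,dy=+7->C
  (2,6):dx=-7,dy=+3->D; (3,4):dx=-4,dy=+7->D; (3,5):dx=+3,dy=+9->C; (3,6):dx=-5,dy=+5->D
  (4,5):dx=+7,dy=+2->C; (4,6):dx=-1,dy=-2->C; (5,6):dx=-8,dy=-4->C
Step 2: C = 7, D = 8, total pairs = 15.
Step 3: tau = (C - D)/(n(n-1)/2) = (7 - 8)/15 = -0.066667.
Step 4: Exact two-sided p-value (enumerate n! = 720 permutations of y under H0): p = 1.000000.
Step 5: alpha = 0.05. fail to reject H0.

tau_b = -0.0667 (C=7, D=8), p = 1.000000, fail to reject H0.


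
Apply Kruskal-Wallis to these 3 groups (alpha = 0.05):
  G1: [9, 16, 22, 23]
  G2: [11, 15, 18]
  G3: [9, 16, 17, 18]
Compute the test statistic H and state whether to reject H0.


Step 1: Combine all N = 11 observations and assign midranks.
sorted (value, group, rank): (9,G1,1.5), (9,G3,1.5), (11,G2,3), (15,G2,4), (16,G1,5.5), (16,G3,5.5), (17,G3,7), (18,G2,8.5), (18,G3,8.5), (22,G1,10), (23,G1,11)
Step 2: Sum ranks within each group.
R_1 = 28 (n_1 = 4)
R_2 = 15.5 (n_2 = 3)
R_3 = 22.5 (n_3 = 4)
Step 3: H = 12/(N(N+1)) * sum(R_i^2/n_i) - 3(N+1)
     = 12/(11*12) * (28^2/4 + 15.5^2/3 + 22.5^2/4) - 3*12
     = 0.090909 * 402.646 - 36
     = 0.604167.
Step 4: Ties present; correction factor C = 1 - 18/(11^3 - 11) = 0.986364. Corrected H = 0.604167 / 0.986364 = 0.612519.
Step 5: Under H0, H ~ chi^2(2); p-value = 0.736195.
Step 6: alpha = 0.05. fail to reject H0.

H = 0.6125, df = 2, p = 0.736195, fail to reject H0.


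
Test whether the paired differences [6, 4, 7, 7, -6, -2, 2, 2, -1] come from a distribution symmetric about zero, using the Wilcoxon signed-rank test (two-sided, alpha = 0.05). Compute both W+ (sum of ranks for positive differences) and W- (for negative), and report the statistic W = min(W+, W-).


Step 1: Drop any zero differences (none here) and take |d_i|.
|d| = [6, 4, 7, 7, 6, 2, 2, 2, 1]
Step 2: Midrank |d_i| (ties get averaged ranks).
ranks: |6|->6.5, |4|->5, |7|->8.5, |7|->8.5, |6|->6.5, |2|->3, |2|->3, |2|->3, |1|->1
Step 3: Attach original signs; sum ranks with positive sign and with negative sign.
W+ = 6.5 + 5 + 8.5 + 8.5 + 3 + 3 = 34.5
W- = 6.5 + 3 + 1 = 10.5
(Check: W+ + W- = 45 should equal n(n+1)/2 = 45.)
Step 4: Test statistic W = min(W+, W-) = 10.5.
Step 5: Ties in |d|, so use the tie-corrected normal approximation.
        E[W] = n(n+1)/4 = 9*10/4 = 22.5.
        Tie groups: |d|=2 (t=3), |d|=6 (t=2), |d|=7 (t=2); sum(t^3 - t) = 36.
        Var[W] = n(n+1)(2n+1)/24 - sum(t^3-t)/48 = 1710/24 - 36/48 = 70.5.
        z = (W - E[W]) / sqrt(Var[W]) = (10.5 - 22.5) / 8.3964 = -1.4292.
        Two-sided p = 2*Phi(z) = 0.152953.
Step 6: alpha = 0.05. fail to reject H0.

W+ = 34.5, W- = 10.5, W = min = 10.5, p = 0.152953, fail to reject H0.


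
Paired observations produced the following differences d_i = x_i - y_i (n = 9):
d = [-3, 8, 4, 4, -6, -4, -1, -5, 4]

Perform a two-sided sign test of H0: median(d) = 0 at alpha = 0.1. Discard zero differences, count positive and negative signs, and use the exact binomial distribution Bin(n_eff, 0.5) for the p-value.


Step 1: Discard zero differences. Original n = 9; n_eff = number of nonzero differences = 9.
Nonzero differences (with sign): -3, +8, +4, +4, -6, -4, -1, -5, +4
Step 2: Count signs: positive = 4, negative = 5.
Step 3: Under H0: P(positive) = 0.5, so the number of positives S ~ Bin(9, 0.5).
Step 4: Two-sided exact p-value = sum of Bin(9,0.5) probabilities at or below the observed probability = 1.000000.
Step 5: alpha = 0.1. fail to reject H0.

n_eff = 9, pos = 4, neg = 5, p = 1.000000, fail to reject H0.


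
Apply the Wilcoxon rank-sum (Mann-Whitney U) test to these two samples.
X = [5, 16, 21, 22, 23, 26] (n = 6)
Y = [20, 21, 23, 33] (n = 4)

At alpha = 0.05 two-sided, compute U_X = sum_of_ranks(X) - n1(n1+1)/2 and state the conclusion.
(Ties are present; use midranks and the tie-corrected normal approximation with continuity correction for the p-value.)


Step 1: Combine and sort all 10 observations; assign midranks.
sorted (value, group): (5,X), (16,X), (20,Y), (21,X), (21,Y), (22,X), (23,X), (23,Y), (26,X), (33,Y)
ranks: 5->1, 16->2, 20->3, 21->4.5, 21->4.5, 22->6, 23->7.5, 23->7.5, 26->9, 33->10
Step 2: Rank sum for X: R1 = 1 + 2 + 4.5 + 6 + 7.5 + 9 = 30.
Step 3: U_X = R1 - n1(n1+1)/2 = 30 - 6*7/2 = 30 - 21 = 9.
       U_Y = n1*n2 - U_X = 24 - 9 = 15.
Step 4: Ties are present, so use the tie-corrected normal approximation (with continuity correction) for the p-value.
Step 5: p-value = 0.591778; compare to alpha = 0.05. fail to reject H0.

U_X = 9, p = 0.591778, fail to reject H0 at alpha = 0.05.


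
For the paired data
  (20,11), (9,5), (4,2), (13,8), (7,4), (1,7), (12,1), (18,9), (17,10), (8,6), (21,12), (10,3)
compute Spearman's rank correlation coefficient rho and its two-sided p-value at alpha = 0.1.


Step 1: Rank x and y separately (midranks; no ties here).
rank(x): 20->11, 9->5, 4->2, 13->8, 7->3, 1->1, 12->7, 18->10, 17->9, 8->4, 21->12, 10->6
rank(y): 11->11, 5->5, 2->2, 8->8, 4->4, 7->7, 1->1, 9->9, 10->10, 6->6, 12->12, 3->3
Step 2: d_i = R_x(i) - R_y(i); compute d_i^2.
  (11-11)^2=0, (5-5)^2=0, (2-2)^2=0, (8-8)^2=0, (3-4)^2=1, (1-7)^2=36, (7-1)^2=36, (10-9)^2=1, (9-10)^2=1, (4-6)^2=4, (12-12)^2=0, (6-3)^2=9
sum(d^2) = 88.
Step 3: rho = 1 - 6*88 / (12*(12^2 - 1)) = 1 - 528/1716 = 0.692308.
Step 4: Under H0, t = rho * sqrt((n-2)/(1-rho^2)) = 3.0339 ~ t(10).
Step 5: Two-sided p-value from the t-distribution with 10 df = 0.012593.
Step 6: alpha = 0.1. reject H0.

rho = 0.6923, p = 0.012593, reject H0 at alpha = 0.1.


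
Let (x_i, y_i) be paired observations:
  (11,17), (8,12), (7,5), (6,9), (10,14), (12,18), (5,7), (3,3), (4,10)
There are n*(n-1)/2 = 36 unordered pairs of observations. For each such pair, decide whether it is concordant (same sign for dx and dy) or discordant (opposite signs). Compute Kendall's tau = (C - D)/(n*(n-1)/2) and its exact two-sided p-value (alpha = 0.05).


Step 1: Enumerate the 36 unordered pairs (i,j) with i<j and classify each by sign(x_j-x_i) * sign(y_j-y_i).
  (1,2):dx=-3,dy=-5->C; (1,3):dx=-4,dy=-12->C; (1,4):dx=-5,dy=-8->C; (1,5):dx=-1,dy=-3->C
  (1,6):dx=+1,dy=+1->C; (1,7):dx=-6,dy=-10->C; (1,8):dx=-8,dy=-14->C; (1,9):dx=-7,dy=-7->C
  (2,3):dx=-1,dy=-7->C; (2,4):dx=-2,dy=-3->C; (2,5):dx=+2,dy=+2->C; (2,6):dx=+4,dy=+6->C
  (2,7):dx=-3,dy=-5->C; (2,8):dx=-5,dy=-9->C; (2,9):dx=-4,dy=-2->C; (3,4):dx=-1,dy=+4->D
  (3,5):dx=+3,dy=+9->C; (3,6):dx=+5,dy=+13->C; (3,7):dx=-2,dy=+2->D; (3,8):dx=-4,dy=-2->C
  (3,9):dx=-3,dy=+5->D; (4,5):dx=+4,dy=+5->C; (4,6):dx=+6,dy=+9->C; (4,7):dx=-1,dy=-2->C
  (4,8):dx=-3,dy=-6->C; (4,9):dx=-2,dy=+1->D; (5,6):dx=+2,dy=+4->C; (5,7):dx=-5,dy=-7->C
  (5,8):dx=-7,dy=-11->C; (5,9):dx=-6,dy=-4->C; (6,7):dx=-7,dy=-11->C; (6,8):dx=-9,dy=-15->C
  (6,9):dx=-8,dy=-8->C; (7,8):dx=-2,dy=-4->C; (7,9):dx=-1,dy=+3->D; (8,9):dx=+1,dy=+7->C
Step 2: C = 31, D = 5, total pairs = 36.
Step 3: tau = (C - D)/(n(n-1)/2) = (31 - 5)/36 = 0.722222.
Step 4: Exact two-sided p-value (enumerate n! = 362880 permutations of y under H0): p = 0.005886.
Step 5: alpha = 0.05. reject H0.

tau_b = 0.7222 (C=31, D=5), p = 0.005886, reject H0.
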